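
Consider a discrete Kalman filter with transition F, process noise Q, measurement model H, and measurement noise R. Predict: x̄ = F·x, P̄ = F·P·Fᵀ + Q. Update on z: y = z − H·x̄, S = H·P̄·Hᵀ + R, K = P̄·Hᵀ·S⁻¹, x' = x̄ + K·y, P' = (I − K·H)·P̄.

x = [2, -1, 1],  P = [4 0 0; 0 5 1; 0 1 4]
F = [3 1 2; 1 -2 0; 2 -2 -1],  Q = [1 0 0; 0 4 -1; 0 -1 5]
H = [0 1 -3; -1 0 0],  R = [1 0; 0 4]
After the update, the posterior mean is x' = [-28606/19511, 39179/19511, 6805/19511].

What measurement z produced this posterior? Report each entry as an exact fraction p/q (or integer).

z = [1, 2]

x̄ = F·x = [7, 4, 5]
P̄ = F·P·Fᵀ + Q = [62 -2 1; -2 28 29; 1 29 49]
S = H·P̄·Hᵀ + R = [296 5; 5 66]
K = P̄·Hᵀ·S⁻¹ = [-20/19511 -18327/19511; -3904/19511 887/19511; -7783/19511 294/19511]
x' − x̄ = [-165183/19511, -38865/19511, -90750/19511] = K·y
y = (KᵀK)⁻¹·Kᵀ·(x' − x̄) = [12, 9]
z = y + H·x̄ = [12, 9] + [-11, -7] = [1, 2]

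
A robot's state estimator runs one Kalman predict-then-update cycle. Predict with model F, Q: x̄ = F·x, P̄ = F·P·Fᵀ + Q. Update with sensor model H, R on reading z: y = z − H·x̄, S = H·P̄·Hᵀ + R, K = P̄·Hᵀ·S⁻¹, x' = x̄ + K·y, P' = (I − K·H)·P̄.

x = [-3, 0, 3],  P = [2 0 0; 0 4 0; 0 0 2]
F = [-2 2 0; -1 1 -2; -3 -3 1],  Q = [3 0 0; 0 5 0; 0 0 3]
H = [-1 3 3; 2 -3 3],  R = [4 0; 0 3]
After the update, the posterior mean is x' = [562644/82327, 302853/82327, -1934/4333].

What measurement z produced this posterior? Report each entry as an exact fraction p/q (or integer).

z = [3, 1]

x̄ = F·x = [6, -3, 12]
P̄ = F·P·Fᵀ + Q = [27 12 -12; 12 19 -10; -12 -10 59]
S = H·P̄·Hᵀ + R = [553 378; 378 705]
K = P̄·Hᵀ·S⁻¹ = [-4077/82327 12/11761; 11463/82327 -1929/11761; 753/4333 103/619]
x' − x̄ = [68682/82327, 549834/82327, -53930/4333] = K·y
y = (KᵀK)⁻¹·Kᵀ·(x' − x̄) = [-18, -56]
z = y + H·x̄ = [-18, -56] + [21, 57] = [3, 1]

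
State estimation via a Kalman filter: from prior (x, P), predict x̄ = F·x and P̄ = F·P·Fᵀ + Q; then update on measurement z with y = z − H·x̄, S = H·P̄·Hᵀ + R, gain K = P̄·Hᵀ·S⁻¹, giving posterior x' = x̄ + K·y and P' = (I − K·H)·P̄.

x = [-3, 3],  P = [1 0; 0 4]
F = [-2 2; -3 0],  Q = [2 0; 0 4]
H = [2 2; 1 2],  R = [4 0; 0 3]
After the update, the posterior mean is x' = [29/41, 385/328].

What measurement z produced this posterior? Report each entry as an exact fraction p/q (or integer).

z = [3, 3]

x̄ = F·x = [12, 9]
P̄ = F·P·Fᵀ + Q = [22 6; 6 13]
S = H·P̄·Hᵀ + R = [192 132; 132 101]
K = P̄·Hᵀ·S⁻¹ = [73/123 -18/41; -193/984 47/82]
x' − x̄ = [-463/41, -2567/328] = K·y
y = (KᵀK)⁻¹·Kᵀ·(x' − x̄) = [-39, -27]
z = y + H·x̄ = [-39, -27] + [42, 30] = [3, 3]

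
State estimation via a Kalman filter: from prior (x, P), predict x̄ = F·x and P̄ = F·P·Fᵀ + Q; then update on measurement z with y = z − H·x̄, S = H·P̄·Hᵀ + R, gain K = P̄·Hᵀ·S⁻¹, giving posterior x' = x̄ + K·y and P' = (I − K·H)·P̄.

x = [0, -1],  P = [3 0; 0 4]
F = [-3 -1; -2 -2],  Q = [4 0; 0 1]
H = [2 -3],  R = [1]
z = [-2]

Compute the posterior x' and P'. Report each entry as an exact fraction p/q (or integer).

x̄ = F·x = [1, 2]
P̄ = F·P·Fᵀ + Q = [35 26; 26 29]
y = z − H·x̄ = [2]
S = H·P̄·Hᵀ + R = [90]
K = P̄·Hᵀ·S⁻¹ = [-4/45; -7/18]
x' = x̄ + K·y = [37/45, 11/9]
P' = (I − K·H)·P̄ = [1543/45 206/9; 206/9 277/18]

x' = [37/45, 11/9]
P' = [1543/45 206/9; 206/9 277/18]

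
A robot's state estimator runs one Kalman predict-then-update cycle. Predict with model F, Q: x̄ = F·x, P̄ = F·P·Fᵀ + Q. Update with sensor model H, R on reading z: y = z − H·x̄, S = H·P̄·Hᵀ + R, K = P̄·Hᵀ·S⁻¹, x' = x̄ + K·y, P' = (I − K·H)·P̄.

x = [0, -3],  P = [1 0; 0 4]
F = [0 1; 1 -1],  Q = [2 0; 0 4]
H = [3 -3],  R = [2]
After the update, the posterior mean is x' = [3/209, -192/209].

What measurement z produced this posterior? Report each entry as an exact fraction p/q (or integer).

x̄ = F·x = [-3, 3]
P̄ = F·P·Fᵀ + Q = [6 -4; -4 9]
S = H·P̄·Hᵀ + R = [209]
K = P̄·Hᵀ·S⁻¹ = [30/209; -39/209]
x' − x̄ = [630/209, -819/209] = K·y
y = (KᵀK)⁻¹·Kᵀ·(x' − x̄) = [21]
z = y + H·x̄ = [21] + [-18] = [3]

z = [3]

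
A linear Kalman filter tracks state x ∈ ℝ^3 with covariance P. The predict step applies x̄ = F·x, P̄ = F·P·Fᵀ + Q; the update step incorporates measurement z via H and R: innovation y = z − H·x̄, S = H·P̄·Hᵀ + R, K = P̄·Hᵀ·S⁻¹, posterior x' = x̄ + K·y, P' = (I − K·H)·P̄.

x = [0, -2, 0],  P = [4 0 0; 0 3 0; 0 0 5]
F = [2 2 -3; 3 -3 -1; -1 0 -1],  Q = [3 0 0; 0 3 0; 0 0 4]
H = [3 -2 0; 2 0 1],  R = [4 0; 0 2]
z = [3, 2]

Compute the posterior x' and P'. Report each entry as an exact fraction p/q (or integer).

x̄ = F·x = [-4, 6, 0]
P̄ = F·P·Fᵀ + Q = [76 21 7; 21 71 -7; 7 -7 13]
y = z − H·x̄ = [27, 10]
S = H·P̄·Hᵀ + R = [720 407; 407 347]
K = P̄·Hᵀ·S⁻¹ = [-171/84191 38778/84191; -41658/84191 57353/84191; 1156/84191 5195/84191]
x' = x̄ + K·y = [46399/84191, -46090/84191, 83162/84191]
P' = (I − K·H)·P̄ = [264620/84191 397272/84191 -451684/84191; 397272/84191 679224/84191 -679838/84191; -451684/84191 -679838/84191 913758/84191]

x' = [46399/84191, -46090/84191, 83162/84191]
P' = [264620/84191 397272/84191 -451684/84191; 397272/84191 679224/84191 -679838/84191; -451684/84191 -679838/84191 913758/84191]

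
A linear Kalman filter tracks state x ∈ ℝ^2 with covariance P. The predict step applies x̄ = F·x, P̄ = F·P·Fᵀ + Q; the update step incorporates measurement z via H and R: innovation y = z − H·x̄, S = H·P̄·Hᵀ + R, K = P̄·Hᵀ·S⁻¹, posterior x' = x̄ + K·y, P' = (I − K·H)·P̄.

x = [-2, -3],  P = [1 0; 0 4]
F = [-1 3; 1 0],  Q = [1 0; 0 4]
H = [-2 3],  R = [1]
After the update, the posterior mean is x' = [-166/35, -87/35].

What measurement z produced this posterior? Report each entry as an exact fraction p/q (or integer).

x̄ = F·x = [-7, -2]
P̄ = F·P·Fᵀ + Q = [38 -1; -1 5]
S = H·P̄·Hᵀ + R = [210]
K = P̄·Hᵀ·S⁻¹ = [-79/210; 17/210]
x' − x̄ = [79/35, -17/35] = K·y
y = (KᵀK)⁻¹·Kᵀ·(x' − x̄) = [-6]
z = y + H·x̄ = [-6] + [8] = [2]

z = [2]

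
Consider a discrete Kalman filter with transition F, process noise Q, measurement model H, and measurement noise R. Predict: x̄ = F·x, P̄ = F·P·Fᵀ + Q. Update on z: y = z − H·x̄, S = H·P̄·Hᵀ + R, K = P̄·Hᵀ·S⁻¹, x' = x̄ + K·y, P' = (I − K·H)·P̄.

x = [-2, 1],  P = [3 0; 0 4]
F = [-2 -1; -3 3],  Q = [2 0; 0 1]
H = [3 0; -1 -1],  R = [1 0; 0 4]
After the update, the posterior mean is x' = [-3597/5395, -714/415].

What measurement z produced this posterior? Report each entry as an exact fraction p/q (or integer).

x̄ = F·x = [3, 9]
P̄ = F·P·Fᵀ + Q = [18 6; 6 64]
S = H·P̄·Hᵀ + R = [163 -72; -72 98]
K = P̄·Hᵀ·S⁻¹ = [1782/5395 -12/5395; -126/415 -389/415]
x' − x̄ = [-19782/5395, -4449/415] = K·y
y = (KᵀK)⁻¹·Kᵀ·(x' − x̄) = [-11, 15]
z = y + H·x̄ = [-11, 15] + [9, -12] = [-2, 3]

z = [-2, 3]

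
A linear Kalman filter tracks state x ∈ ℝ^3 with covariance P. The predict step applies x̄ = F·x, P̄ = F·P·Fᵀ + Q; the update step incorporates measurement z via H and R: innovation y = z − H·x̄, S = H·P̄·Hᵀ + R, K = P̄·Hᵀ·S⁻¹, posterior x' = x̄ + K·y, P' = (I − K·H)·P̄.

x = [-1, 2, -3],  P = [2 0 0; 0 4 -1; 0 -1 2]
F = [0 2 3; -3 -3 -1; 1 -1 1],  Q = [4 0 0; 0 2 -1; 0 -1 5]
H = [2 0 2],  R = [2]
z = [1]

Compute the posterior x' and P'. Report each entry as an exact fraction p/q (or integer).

x̄ = F·x = [-5, 0, -6]
P̄ = F·P·Fᵀ + Q = [26 -19 -1; -19 52 5; -1 5 15]
y = z − H·x̄ = [23]
S = H·P̄·Hᵀ + R = [158]
K = P̄·Hᵀ·S⁻¹ = [25/79; -14/79; 14/79]
x' = x̄ + K·y = [180/79, -322/79, -152/79]
P' = (I − K·H)·P̄ = [804/79 -801/79 -779/79; -801/79 3716/79 787/79; -779/79 787/79 793/79]

x' = [180/79, -322/79, -152/79]
P' = [804/79 -801/79 -779/79; -801/79 3716/79 787/79; -779/79 787/79 793/79]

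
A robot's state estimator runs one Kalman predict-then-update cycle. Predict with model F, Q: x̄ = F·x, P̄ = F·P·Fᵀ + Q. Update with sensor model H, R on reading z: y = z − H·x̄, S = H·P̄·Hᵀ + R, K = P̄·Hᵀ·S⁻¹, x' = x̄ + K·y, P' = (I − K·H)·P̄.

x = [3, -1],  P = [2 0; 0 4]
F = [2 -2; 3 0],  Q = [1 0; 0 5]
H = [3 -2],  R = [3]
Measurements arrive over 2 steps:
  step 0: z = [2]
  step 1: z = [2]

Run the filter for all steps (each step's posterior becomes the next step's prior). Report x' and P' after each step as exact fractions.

step 0: x̄ = F·x = [8, 9]
step 0: P̄ = F·P·Fᵀ + Q = [25 12; 12 23]
step 0: y = z − H·x̄ = [-4]
step 0: S = H·P̄·Hᵀ + R = [176]
step 0: K = P̄·Hᵀ·S⁻¹ = [51/176; -5/88]
step 0: x' = x̄ + K·y = [301/44, 203/22]
step 0: P' = (I − K·H)·P̄ = [1799/176 1311/88; 1311/88 987/44]
step 1: x̄ = F·x = [-105/22, 903/44]
step 1: P̄ = F·P·Fᵀ + Q = [547/44 -2469/88; -2469/88 17071/176]
step 1: y = z − H·x̄ = [631/11]
step 1: S = H·P̄·Hᵀ + R = [9235/11]
step 1: K = P̄·Hᵀ·S⁻¹ = [411/3694; -12239/36940]
step 1: x' = x̄ + K·y = [2973/1847, 14009/9235]
step 1: P' = (I − K·H)·P̄ = [3766/1847 21363/7388; 21363/7388 178581/36940]

step 0: x' = [301/44, 203/22], P' = [1799/176 1311/88; 1311/88 987/44]
step 1: x' = [2973/1847, 14009/9235], P' = [3766/1847 21363/7388; 21363/7388 178581/36940]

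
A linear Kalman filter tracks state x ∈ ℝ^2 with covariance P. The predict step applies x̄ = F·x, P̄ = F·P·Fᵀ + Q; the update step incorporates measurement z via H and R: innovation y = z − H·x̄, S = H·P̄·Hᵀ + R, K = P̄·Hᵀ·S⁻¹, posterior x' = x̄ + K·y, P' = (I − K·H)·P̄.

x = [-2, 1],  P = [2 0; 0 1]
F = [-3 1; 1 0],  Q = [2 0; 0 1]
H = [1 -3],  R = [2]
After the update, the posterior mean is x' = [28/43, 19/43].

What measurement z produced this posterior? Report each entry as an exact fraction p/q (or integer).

z = [-1]

x̄ = F·x = [7, -2]
P̄ = F·P·Fᵀ + Q = [21 -6; -6 3]
S = H·P̄·Hᵀ + R = [86]
K = P̄·Hᵀ·S⁻¹ = [39/86; -15/86]
x' − x̄ = [-273/43, 105/43] = K·y
y = (KᵀK)⁻¹·Kᵀ·(x' − x̄) = [-14]
z = y + H·x̄ = [-14] + [13] = [-1]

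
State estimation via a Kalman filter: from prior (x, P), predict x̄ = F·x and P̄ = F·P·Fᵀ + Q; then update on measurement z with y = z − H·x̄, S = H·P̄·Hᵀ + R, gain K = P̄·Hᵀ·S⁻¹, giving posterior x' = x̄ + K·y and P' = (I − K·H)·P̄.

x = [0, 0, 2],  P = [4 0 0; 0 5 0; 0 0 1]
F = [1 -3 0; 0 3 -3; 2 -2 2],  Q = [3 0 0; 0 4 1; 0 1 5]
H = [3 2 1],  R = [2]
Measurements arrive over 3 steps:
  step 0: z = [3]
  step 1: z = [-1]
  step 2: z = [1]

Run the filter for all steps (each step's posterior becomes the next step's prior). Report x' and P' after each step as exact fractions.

step 0: x' = [1144/295, -2364/295, 2159/295], P' = [4524/295 -7659/295 1954/295; -7659/295 14194/295 -5519/295; 1954/295 -5519/295 5354/295]
step 1: x' = [8351863/653574, -6832169/217858, 15302249/653574], P' = [55485995/653574 -42330493/217858 88159615/653574; -42330493/217858 97832839/217858 -68878705/217858; 88159615/653574 -68878705/217858 149422463/653574]
step 2: x' = [28124157772/2854204977, -20823410678/951401659, 14501525003/951401659], P' = [347803921610/2854204977 -264979555273/951401659 183619638148/951401659; -264979555273/951401659 609698723125/951401659 -426609014027/951401659; 183619638148/951401659 -426609014027/951401659 304168600768/951401659]

step 0: x̄ = F·x = [0, -6, 4]
step 0: P̄ = F·P·Fᵀ + Q = [52 -45 38; -45 58 -35; 38 -35 45]
step 0: y = z − H·x̄ = [11]
step 0: S = H·P̄·Hᵀ + R = [295]
step 0: K = P̄·Hᵀ·S⁻¹ = [104/295; -54/295; 89/295]
step 0: x' = x̄ + K·y = [1144/295, -2364/295, 2159/295]
step 0: P' = (I − K·H)·P̄ = [4524/295 -7659/295 1954/295; -7659/295 14194/295 -5519/295; 1954/295 -5519/295 5354/295]
step 1: x̄ = F·x = [8236/295, -13569/295, 11334/295]
step 1: P̄ = F·P·Fᵀ + Q = [179109/295 -206256/295 192506/295; -206256/295 276454/295 -240899/295; 192506/295 -240899/295 218819/295]
step 1: y = z − H·x̄ = [-9199/295]
step 1: S = H·P̄·Hᵀ + R = [653574/295]
step 1: K = P̄·Hᵀ·S⁻¹ = [317321/653574; -102253/217858; 314539/653574]
step 1: x' = x̄ + K·y = [8351863/653574, -6832169/217858, 15302249/653574]
step 1: P' = (I − K·H)·P̄ = [55485995/653574 -42330493/217858 88159615/653574; -42330493/217858 97832839/217858 -68878705/217858; 88159615/653574 -68878705/217858 149422463/653574]
step 2: x̄ = F·x = [34920692/326787, -17899378/108929, 14716873/108929]
step 2: P̄ = F·P·Fᵀ + Q = [1730441122/326787 -857777495/108929 717338474/108929; -857777495/108929 1284725531/108929 -1071235375/108929; 717338474/108929 -1071235375/108929 895198907/108929]
step 2: y = z − H·x̄ = [-13729880/108929]
step 2: S = H·P̄·Hᵀ + R = [951401659/108929]
step 2: K = P̄·Hᵀ·S⁻¹ = [732224606/951401659; -1075116798/951401659; 904743579/951401659]
step 2: x' = x̄ + K·y = [28124157772/2854204977, -20823410678/951401659, 14501525003/951401659]
step 2: P' = (I − K·H)·P̄ = [347803921610/2854204977 -264979555273/951401659 183619638148/951401659; -264979555273/951401659 609698723125/951401659 -426609014027/951401659; 183619638148/951401659 -426609014027/951401659 304168600768/951401659]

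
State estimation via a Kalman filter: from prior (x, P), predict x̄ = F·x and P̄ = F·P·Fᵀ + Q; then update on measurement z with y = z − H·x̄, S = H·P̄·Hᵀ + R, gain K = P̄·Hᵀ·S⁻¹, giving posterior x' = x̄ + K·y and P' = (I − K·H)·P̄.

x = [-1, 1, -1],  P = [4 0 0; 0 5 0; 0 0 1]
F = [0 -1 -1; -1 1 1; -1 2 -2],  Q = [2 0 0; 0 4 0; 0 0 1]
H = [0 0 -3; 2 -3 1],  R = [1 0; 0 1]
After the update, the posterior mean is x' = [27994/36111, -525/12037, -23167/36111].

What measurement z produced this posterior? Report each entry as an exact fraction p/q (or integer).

x̄ = F·x = [0, 1, 5]
P̄ = F·P·Fᵀ + Q = [8 -6 -8; -6 14 12; -8 12 29]
S = H·P̄·Hᵀ + R = [262 69; 69 156]
K = P̄·Hᵀ·S⁻¹ = [650/12037 5156/36111; -906/12037 -2840/12037; -3995/12037 -23/36111]
x' − x̄ = [27994/36111, -12562/12037, -203722/36111] = K·y
y = (KᵀK)⁻¹·Kᵀ·(x' − x̄) = [17, -1]
z = y + H·x̄ = [17, -1] + [-15, 2] = [2, 1]

z = [2, 1]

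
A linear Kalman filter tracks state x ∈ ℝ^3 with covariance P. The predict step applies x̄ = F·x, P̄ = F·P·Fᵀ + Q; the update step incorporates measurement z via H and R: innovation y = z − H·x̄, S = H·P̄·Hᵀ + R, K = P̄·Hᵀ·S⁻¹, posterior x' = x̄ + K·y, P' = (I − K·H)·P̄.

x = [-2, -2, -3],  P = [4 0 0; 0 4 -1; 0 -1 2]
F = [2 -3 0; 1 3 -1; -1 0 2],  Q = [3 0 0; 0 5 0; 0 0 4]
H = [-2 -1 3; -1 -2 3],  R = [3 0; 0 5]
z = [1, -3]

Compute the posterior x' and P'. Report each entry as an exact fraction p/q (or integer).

x' = [-24445/5299, -77102/68887, -219910/68887]
P' = [24527/5299 3623/5299 14446/5299; 3623/5299 301625/68887 157198/68887; 14446/5299 157198/68887 181528/68887]

x̄ = F·x = [2, -5, -4]
P̄ = F·P·Fᵀ + Q = [55 -31 -2; -31 53 -14; -2 -14 16]
y = z − H·x̄ = [12, 1]
S = H·P̄·Hᵀ + R = [404 349; 349 472]
K = P̄·Hᵀ·S⁻¹ = [-3113/5299 2313/5299; 25257/68887 -35751/68887; 3930/68887 8478/68887]
x' = x̄ + K·y = [-24445/5299, -77102/68887, -219910/68887]
P' = (I − K·H)·P̄ = [24527/5299 3623/5299 14446/5299; 3623/5299 301625/68887 157198/68887; 14446/5299 157198/68887 181528/68887]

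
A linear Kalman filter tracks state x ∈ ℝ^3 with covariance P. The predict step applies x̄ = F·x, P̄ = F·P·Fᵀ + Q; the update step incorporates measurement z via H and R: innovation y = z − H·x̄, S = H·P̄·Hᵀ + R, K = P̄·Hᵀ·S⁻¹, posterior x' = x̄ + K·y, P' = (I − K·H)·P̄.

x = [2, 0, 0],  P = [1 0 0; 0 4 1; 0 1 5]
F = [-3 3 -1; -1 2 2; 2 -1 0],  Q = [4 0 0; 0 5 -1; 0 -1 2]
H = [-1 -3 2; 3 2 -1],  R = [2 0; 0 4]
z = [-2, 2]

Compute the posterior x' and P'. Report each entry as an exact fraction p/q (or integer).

x' = [-328/7817, 71546/39085, 66682/39085]
P' = [22256/23451 -6566/7817 -12184/23451; -6566/7817 74454/39085 79278/39085; -12184/23451 79278/39085 327508/117255]

x̄ = F·x = [-6, -2, 4]
P̄ = F·P·Fᵀ + Q = [48 21 -17; 21 50 -13; -17 -13 10]
y = z − H·x̄ = [-22, 28]
S = H·P̄·Hᵀ + R = [890 -905; -905 1052]
K = P̄·Hᵀ·S⁻¹ = [6235/23451 9889/23451; -15988/39085 -1443/7817; 1217/117255 -1730/23451]
x' = x̄ + K·y = [-328/7817, 71546/39085, 66682/39085]
P' = (I − K·H)·P̄ = [22256/23451 -6566/7817 -12184/23451; -6566/7817 74454/39085 79278/39085; -12184/23451 79278/39085 327508/117255]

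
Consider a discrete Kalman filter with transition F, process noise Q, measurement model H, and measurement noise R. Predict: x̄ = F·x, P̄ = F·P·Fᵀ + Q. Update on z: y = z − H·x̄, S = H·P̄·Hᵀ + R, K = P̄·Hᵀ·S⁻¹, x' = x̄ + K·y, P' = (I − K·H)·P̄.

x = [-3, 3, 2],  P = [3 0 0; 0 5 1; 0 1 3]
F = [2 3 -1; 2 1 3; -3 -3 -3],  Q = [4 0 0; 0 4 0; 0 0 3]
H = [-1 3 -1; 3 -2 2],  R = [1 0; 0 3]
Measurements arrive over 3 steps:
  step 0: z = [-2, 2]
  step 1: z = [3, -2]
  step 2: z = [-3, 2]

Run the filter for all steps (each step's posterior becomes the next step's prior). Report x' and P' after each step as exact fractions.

step 0: x' = [113579/98081, -79235/98081, -154986/98081], P' = [556454/98081 -62874/98081 -807732/98081; -62874/98081 38370/98081 145536/98081; -807732/98081 145536/98081 1306968/98081]
step 1: x' = [-296601334/2071162495, 1990254328/2071162495, 865067379/8284649980], P' = [7088120802/2071162495 -543169494/2071162495 -9669337773/2071162495; -543169494/2071162495 677063778/2071162495 1831300311/2071162495; -9669337773/2071162495 1831300311/2071162495 63618922623/8284649980]
step 2: x' = [253547157544738/415084914731291, -426717118279892/415084914731291, -48313906431564/59297844961613], P' = [1414956281046022/415084914731291 -108494315331450/415084914731291 -275830067210475/59297844961613; -108494315331450/415084914731291 135665128874262/415084914731291 52364143902129/59297844961613; -275830067210475/59297844961613 52364143902129/59297844961613 454087078040508/59297844961613]

step 0: x̄ = F·x = [1, 3, -6]
step 0: P̄ = F·P·Fᵀ + Q = [58 26 -60; 26 54 -72; -60 -72 120]
step 0: y = z − H·x̄ = [-16, 17]
step 0: S = H·P̄·Hᵀ + R = [821 -728; -728 765]
step 0: K = P̄·Hᵀ·S⁻¹ = [62656/98081 59882/98081; 32448/98081 8570/98081; -62628/98081 -33444/98081]
step 0: x' = x̄ + K·y = [113579/98081, -79235/98081, -154986/98081]
step 0: P' = (I − K·H)·P̄ = [556454/98081 -62874/98081 -807732/98081; -62874/98081 38370/98081 145536/98081; -807732/98081 145536/98081 1306968/98081]
step 1: x̄ = F·x = [144439/98081, -317035/98081, 361926/98081]
step 1: P̄ = F·P·Fᵀ + Q = [5873662/98081 -4149610/98081 2729940/98081; -4149610/98081 5348158/98081 -4281132/98081; 2729940/98081 -4281132/98081 4359111/98081]
step 1: y = z − H·x̄ = [1751713/98081, -1987401/98081]
step 1: S = H·P̄·Hᵀ + R = [114508608/98081 -151972622/98081; -151972622/98081 208789933/98081]
step 1: K = P̄·Hᵀ·S⁻¹ = [951708489/2071162495 1004008616/2071162495; 743060517/2071162495 226321528/2071162495; -2965967799/8284649980 -574101753/4142324990]
step 1: x' = x̄ + K·y = [-296601334/2071162495, 1990254328/2071162495, 865067379/8284649980]
step 1: P' = (I − K·H)·P̄ = [7088120802/2071162495 -543169494/2071162495 -9669337773/2071162495; -543169494/2071162495 677063778/2071162495 1831300311/2071162495; -9669337773/2071162495 1831300311/2071162495 63618922623/8284649980]
step 2: x̄ = F·x = [4129034777/1656929996, 8183408777/8284649980, -4583807613/1656929996]
step 2: P̄ = F·P·Fᵀ + Q = [63845562515/1656929996 -36562257585/1656929996 20207717613/1656929996; -36562257585/1656929996 292959373927/8284649980 -47799602991/1656929996; 20207717613/1656929996 -47799602991/1656929996 54704799519/1656929996]
step 2: y = z − H·x̄ = [-51678040451/8284649980, 16838671989/8284649980]
step 2: S = H·P̄·Hᵀ + R = [5970603818903/8284649980 -7690588903617/8284649980; -7690588903617/8284649980 10482020380723/8284649980]
step 2: K = P̄·Hᵀ·S⁻¹ = [190371243432953/415084914731291 200078844284772/415084914731291; 148940694639333/415084914731291 45428270295644/415084914731291; -21164579123646/59297844961613 -8014777784889/59297844961613]
step 2: x' = x̄ + K·y = [253547157544738/415084914731291, -426717118279892/415084914731291, -48313906431564/59297844961613]
step 2: P' = (I − K·H)·P̄ = [1414956281046022/415084914731291 -108494315331450/415084914731291 -275830067210475/59297844961613; -108494315331450/415084914731291 135665128874262/415084914731291 52364143902129/59297844961613; -275830067210475/59297844961613 52364143902129/59297844961613 454087078040508/59297844961613]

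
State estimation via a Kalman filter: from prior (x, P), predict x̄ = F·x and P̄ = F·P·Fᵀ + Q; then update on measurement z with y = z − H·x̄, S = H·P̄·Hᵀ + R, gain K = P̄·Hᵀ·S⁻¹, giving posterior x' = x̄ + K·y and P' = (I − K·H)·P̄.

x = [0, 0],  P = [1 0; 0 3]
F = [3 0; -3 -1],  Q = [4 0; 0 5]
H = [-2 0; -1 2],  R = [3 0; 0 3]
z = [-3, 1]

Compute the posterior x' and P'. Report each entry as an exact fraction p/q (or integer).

x̄ = F·x = [0, 0]
P̄ = F·P·Fᵀ + Q = [13 -9; -9 17]
y = z − H·x̄ = [-3, 1]
S = H·P̄·Hᵀ + R = [55 62; 62 120]
K = P̄·Hᵀ·S⁻¹ = [-599/1378 -93/2756; -253/1378 1249/2756]
x' = x̄ + K·y = [3501/2756, 2767/2756]
P' = (I − K·H)·P̄ = [1797/2756 759/2756; 759/2756 2253/2756]

x' = [3501/2756, 2767/2756]
P' = [1797/2756 759/2756; 759/2756 2253/2756]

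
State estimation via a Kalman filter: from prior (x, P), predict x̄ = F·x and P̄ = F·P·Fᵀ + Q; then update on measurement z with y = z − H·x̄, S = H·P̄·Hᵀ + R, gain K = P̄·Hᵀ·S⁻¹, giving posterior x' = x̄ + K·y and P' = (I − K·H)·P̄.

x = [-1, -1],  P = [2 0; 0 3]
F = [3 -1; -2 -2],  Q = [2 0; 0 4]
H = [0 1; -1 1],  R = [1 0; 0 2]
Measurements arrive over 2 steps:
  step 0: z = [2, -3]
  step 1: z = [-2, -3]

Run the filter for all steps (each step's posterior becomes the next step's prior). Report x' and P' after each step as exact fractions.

step 0: x̄ = F·x = [-2, 4]
step 0: P̄ = F·P·Fᵀ + Q = [23 -6; -6 24]
step 0: y = z − H·x̄ = [-2, -9]
step 0: S = H·P̄·Hᵀ + R = [25 30; 30 61]
step 0: K = P̄·Hᵀ·S⁻¹ = [504/625 -109/125; 564/625 6/125]
step 0: x' = x̄ + K·y = [2647/625, 1102/625]
step 0: P' = (I − K·H)·P̄ = [1594/625 504/625; 504/625 564/625]
step 1: x̄ = F·x = [6839/625, -7498/625]
step 1: P̄ = F·P·Fᵀ + Q = [13136/625 -10452/625; -10452/625 15164/625]
step 1: y = z − H·x̄ = [6248/625, 12462/625]
step 1: S = H·P̄·Hᵀ + R = [15789/625 25616/625; 25616/625 50454/625]
step 1: K = P̄·Hᵀ·S⁻¹ = [61508/112351 -83754/112351; 87124/112351 12808/112351]
step 1: x' = x̄ + K·y = [174285/112351, -221510/112351]
step 1: P' = (I − K·H)·P̄ = [229016/112351 61508/112351; 61508/112351 87124/112351]

step 0: x' = [2647/625, 1102/625], P' = [1594/625 504/625; 504/625 564/625]
step 1: x' = [174285/112351, -221510/112351], P' = [229016/112351 61508/112351; 61508/112351 87124/112351]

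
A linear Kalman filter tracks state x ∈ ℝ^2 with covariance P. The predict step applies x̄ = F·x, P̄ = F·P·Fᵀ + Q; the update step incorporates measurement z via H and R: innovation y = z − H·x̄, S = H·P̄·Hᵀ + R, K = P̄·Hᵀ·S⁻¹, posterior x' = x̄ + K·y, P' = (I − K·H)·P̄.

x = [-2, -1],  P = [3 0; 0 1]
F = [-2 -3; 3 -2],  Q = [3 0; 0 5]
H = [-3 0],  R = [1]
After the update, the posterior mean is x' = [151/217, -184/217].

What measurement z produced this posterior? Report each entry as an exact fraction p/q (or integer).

x̄ = F·x = [7, -4]
P̄ = F·P·Fᵀ + Q = [24 -12; -12 36]
S = H·P̄·Hᵀ + R = [217]
K = P̄·Hᵀ·S⁻¹ = [-72/217; 36/217]
x' − x̄ = [-1368/217, 684/217] = K·y
y = (KᵀK)⁻¹·Kᵀ·(x' − x̄) = [19]
z = y + H·x̄ = [19] + [-21] = [-2]

z = [-2]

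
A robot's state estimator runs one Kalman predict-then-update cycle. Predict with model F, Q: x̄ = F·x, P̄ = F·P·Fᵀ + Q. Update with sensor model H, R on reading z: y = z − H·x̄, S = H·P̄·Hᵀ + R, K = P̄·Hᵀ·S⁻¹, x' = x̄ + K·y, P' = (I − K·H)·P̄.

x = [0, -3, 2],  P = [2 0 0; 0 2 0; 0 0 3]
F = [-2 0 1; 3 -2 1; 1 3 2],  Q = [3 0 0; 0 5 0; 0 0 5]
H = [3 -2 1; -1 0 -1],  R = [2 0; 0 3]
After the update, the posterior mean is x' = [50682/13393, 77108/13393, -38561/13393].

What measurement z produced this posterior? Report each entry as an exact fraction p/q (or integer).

x̄ = F·x = [2, 8, -5]
P̄ = F·P·Fᵀ + Q = [14 -9 2; -9 34 0; 2 0 37]
S = H·P̄·Hᵀ + R = [421 -105; -105 58]
K = P̄·Hᵀ·S⁻¹ = [1916/13393 -226/13393; -4565/13393 -6186/13393; -1601/13393 -11904/13393]
x' − x̄ = [23896/13393, -30036/13393, 28404/13393] = K·y
y = (KᵀK)⁻¹·Kᵀ·(x' − x̄) = [12, -4]
z = y + H·x̄ = [12, -4] + [-15, 3] = [-3, -1]

z = [-3, -1]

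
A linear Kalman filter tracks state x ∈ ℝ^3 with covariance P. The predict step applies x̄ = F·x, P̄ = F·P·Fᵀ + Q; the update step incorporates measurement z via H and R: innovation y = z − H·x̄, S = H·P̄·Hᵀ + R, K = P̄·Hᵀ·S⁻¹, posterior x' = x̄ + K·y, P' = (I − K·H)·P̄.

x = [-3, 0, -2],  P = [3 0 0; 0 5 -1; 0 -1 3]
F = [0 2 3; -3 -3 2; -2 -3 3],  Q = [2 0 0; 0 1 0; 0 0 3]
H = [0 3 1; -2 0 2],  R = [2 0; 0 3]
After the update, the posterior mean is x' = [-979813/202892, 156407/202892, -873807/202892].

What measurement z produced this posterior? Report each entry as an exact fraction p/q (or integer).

z = [-2, 1]

x̄ = F·x = [-6, 5, 0]
P̄ = F·P·Fᵀ + Q = [37 -7 0; -7 97 96; 0 96 105]
S = H·P̄·Hᵀ + R = [1556 828; 828 571]
K = P̄·Hᵀ·S⁻¹ = [49281/202892 -24439/50723; 50409/202892 25/50723; 50523/202892 339/50723]
x' − x̄ = [237539/202892, -858053/202892, -873807/202892] = K·y
y = (KᵀK)⁻¹·Kᵀ·(x' − x̄) = [-17, -11]
z = y + H·x̄ = [-17, -11] + [15, 12] = [-2, 1]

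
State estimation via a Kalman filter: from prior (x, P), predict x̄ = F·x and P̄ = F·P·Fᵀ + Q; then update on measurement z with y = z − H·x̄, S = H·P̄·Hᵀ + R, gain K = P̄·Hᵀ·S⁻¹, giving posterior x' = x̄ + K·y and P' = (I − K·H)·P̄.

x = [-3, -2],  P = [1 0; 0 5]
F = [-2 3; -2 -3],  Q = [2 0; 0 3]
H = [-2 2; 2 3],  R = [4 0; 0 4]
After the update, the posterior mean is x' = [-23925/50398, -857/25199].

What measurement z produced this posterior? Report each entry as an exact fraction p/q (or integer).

x̄ = F·x = [0, 12]
P̄ = F·P·Fᵀ + Q = [51 -41; -41 52]
S = H·P̄·Hᵀ + R = [744 190; 190 184]
K = P̄·Hᵀ·S⁻¹ = [-14933/50398 4834/25199; 5041/25199 4929/25199]
x' − x̄ = [-23925/50398, -303245/25199] = K·y
y = (KᵀK)⁻¹·Kᵀ·(x' − x̄) = [-23, -38]
z = y + H·x̄ = [-23, -38] + [24, 36] = [1, -2]

z = [1, -2]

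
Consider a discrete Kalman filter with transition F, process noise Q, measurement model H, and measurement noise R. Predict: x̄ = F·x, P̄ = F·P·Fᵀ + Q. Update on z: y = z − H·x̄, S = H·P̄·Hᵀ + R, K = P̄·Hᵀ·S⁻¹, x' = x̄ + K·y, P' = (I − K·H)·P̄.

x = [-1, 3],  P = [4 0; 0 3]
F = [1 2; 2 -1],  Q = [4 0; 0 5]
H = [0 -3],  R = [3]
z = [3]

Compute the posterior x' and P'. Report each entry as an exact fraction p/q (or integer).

x̄ = F·x = [5, -5]
P̄ = F·P·Fᵀ + Q = [20 2; 2 24]
y = z − H·x̄ = [-12]
S = H·P̄·Hᵀ + R = [219]
K = P̄·Hᵀ·S⁻¹ = [-2/73; -24/73]
x' = x̄ + K·y = [389/73, -77/73]
P' = (I − K·H)·P̄ = [1448/73 2/73; 2/73 24/73]

x' = [389/73, -77/73]
P' = [1448/73 2/73; 2/73 24/73]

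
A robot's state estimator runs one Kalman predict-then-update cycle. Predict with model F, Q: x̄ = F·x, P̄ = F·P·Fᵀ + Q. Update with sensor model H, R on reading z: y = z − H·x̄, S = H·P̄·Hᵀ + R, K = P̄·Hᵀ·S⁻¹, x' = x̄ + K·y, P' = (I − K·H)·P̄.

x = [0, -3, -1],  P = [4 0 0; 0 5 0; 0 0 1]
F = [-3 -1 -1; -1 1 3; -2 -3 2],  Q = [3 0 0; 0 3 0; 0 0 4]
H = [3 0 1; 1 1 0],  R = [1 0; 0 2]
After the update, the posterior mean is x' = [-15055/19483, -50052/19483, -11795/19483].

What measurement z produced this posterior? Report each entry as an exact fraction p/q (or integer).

z = [-3, -3]

x̄ = F·x = [4, -6, 7]
P̄ = F·P·Fᵀ + Q = [45 4 37; 4 21 -1; 37 -1 69]
S = H·P̄·Hᵀ + R = [697 183; 183 76]
K = P̄·Hᵀ·S⁻¹ = [4105/19483 2677/19483; -3739/19483 15412/19483; 7092/19483 -7848/19483]
x' − x̄ = [-92987/19483, 66846/19483, -148176/19483] = K·y
y = (KᵀK)⁻¹·Kᵀ·(x' − x̄) = [-22, -1]
z = y + H·x̄ = [-22, -1] + [19, -2] = [-3, -3]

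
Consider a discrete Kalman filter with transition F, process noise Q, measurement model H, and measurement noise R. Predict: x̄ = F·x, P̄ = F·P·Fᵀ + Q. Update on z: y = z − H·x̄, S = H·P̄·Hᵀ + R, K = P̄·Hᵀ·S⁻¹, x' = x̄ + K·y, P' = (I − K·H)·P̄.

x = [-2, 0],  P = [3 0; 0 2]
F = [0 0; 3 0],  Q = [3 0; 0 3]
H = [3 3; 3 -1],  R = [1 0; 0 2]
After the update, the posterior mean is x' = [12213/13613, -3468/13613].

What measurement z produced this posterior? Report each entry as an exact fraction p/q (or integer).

x̄ = F·x = [0, -6]
P̄ = F·P·Fᵀ + Q = [3 0; 0 30]
S = H·P̄·Hᵀ + R = [298 -63; -63 59]
K = P̄·Hᵀ·S⁻¹ = [1098/13613 3249/13613; 3420/13613 -3270/13613]
x' − x̄ = [12213/13613, 78210/13613] = K·y
y = (KᵀK)⁻¹·Kᵀ·(x' − x̄) = [20, -3]
z = y + H·x̄ = [20, -3] + [-18, 6] = [2, 3]

z = [2, 3]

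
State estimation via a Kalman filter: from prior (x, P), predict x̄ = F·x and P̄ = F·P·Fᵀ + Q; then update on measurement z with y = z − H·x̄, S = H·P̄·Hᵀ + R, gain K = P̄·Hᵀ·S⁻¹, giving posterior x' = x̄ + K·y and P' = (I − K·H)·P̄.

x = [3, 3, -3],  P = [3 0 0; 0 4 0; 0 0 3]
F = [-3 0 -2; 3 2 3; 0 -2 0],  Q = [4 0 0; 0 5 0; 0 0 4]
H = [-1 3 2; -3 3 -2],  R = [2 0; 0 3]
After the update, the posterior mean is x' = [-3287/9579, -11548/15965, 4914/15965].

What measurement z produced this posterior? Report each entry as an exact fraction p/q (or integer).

x̄ = F·x = [-3, 6, -6]
P̄ = F·P·Fᵀ + Q = [43 -45 0; -45 75 -16; 0 -16 20]
S = H·P̄·Hᵀ + R = [878 1264; 1264 2147]
K = P̄·Hᵀ·S⁻¹ = [-4847/28737 -680/28737; 861/15965 2408/15965; 15676/47895 -11192/47895]
x' − x̄ = [25450/9579, -107338/15965, 100704/15965] = K·y
y = (KᵀK)⁻¹·Kᵀ·(x' − x̄) = [-10, -41]
z = y + H·x̄ = [-10, -41] + [9, 39] = [-1, -2]

z = [-1, -2]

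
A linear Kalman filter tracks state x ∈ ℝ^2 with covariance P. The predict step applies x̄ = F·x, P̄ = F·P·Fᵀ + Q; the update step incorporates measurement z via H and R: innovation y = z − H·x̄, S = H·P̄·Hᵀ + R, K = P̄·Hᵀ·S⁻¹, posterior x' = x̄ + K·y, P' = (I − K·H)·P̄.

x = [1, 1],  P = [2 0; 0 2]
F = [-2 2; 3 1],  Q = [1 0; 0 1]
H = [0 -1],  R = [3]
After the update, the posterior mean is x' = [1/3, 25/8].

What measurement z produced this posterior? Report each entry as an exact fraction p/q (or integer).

z = [-3]

x̄ = F·x = [0, 4]
P̄ = F·P·Fᵀ + Q = [17 -8; -8 21]
S = H·P̄·Hᵀ + R = [24]
K = P̄·Hᵀ·S⁻¹ = [1/3; -7/8]
x' − x̄ = [1/3, -7/8] = K·y
y = (KᵀK)⁻¹·Kᵀ·(x' − x̄) = [1]
z = y + H·x̄ = [1] + [-4] = [-3]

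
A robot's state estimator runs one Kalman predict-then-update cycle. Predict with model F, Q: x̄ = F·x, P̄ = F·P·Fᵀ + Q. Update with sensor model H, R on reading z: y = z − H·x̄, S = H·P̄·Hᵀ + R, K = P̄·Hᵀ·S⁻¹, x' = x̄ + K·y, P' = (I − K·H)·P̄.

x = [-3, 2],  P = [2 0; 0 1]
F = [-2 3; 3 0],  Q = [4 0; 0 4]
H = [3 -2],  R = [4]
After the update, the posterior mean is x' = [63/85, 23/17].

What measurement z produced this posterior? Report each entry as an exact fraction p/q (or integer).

x̄ = F·x = [12, -9]
P̄ = F·P·Fᵀ + Q = [21 -12; -12 22]
S = H·P̄·Hᵀ + R = [425]
K = P̄·Hᵀ·S⁻¹ = [87/425; -16/85]
x' − x̄ = [-957/85, 176/17] = K·y
y = (KᵀK)⁻¹·Kᵀ·(x' − x̄) = [-55]
z = y + H·x̄ = [-55] + [54] = [-1]

z = [-1]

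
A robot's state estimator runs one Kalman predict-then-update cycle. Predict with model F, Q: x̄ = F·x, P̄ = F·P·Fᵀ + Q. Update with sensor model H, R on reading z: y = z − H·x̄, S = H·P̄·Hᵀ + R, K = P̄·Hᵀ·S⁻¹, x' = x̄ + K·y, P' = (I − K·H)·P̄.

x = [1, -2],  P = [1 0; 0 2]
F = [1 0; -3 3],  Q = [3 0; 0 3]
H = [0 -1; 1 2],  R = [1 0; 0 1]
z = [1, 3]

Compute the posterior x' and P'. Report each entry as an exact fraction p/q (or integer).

x' = [317/127, -9/127]
P' = [559/254 -225/254; -225/254 141/254]

x̄ = F·x = [1, -9]
P̄ = F·P·Fᵀ + Q = [4 -3; -3 30]
y = z − H·x̄ = [-8, 20]
S = H·P̄·Hᵀ + R = [31 -57; -57 113]
K = P̄·Hᵀ·S⁻¹ = [225/254 109/254; -141/254 57/254]
x' = x̄ + K·y = [317/127, -9/127]
P' = (I − K·H)·P̄ = [559/254 -225/254; -225/254 141/254]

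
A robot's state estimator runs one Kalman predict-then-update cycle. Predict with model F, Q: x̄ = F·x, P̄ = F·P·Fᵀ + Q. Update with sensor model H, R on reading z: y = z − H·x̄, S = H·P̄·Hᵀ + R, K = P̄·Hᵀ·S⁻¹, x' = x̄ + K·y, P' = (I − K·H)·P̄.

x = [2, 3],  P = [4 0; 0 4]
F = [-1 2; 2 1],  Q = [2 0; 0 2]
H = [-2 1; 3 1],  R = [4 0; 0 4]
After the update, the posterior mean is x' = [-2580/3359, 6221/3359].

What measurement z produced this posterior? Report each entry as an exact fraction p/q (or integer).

x̄ = F·x = [4, 7]
P̄ = F·P·Fᵀ + Q = [22 0; 0 22]
S = H·P̄·Hᵀ + R = [114 -110; -110 224]
K = P̄·Hᵀ·S⁻¹ = [-649/3359 671/3359; 1837/3359 1232/3359]
x' − x̄ = [-16016/3359, -17292/3359] = K·y
y = (KᵀK)⁻¹·Kᵀ·(x' − x̄) = [4, -20]
z = y + H·x̄ = [4, -20] + [-1, 19] = [3, -1]

z = [3, -1]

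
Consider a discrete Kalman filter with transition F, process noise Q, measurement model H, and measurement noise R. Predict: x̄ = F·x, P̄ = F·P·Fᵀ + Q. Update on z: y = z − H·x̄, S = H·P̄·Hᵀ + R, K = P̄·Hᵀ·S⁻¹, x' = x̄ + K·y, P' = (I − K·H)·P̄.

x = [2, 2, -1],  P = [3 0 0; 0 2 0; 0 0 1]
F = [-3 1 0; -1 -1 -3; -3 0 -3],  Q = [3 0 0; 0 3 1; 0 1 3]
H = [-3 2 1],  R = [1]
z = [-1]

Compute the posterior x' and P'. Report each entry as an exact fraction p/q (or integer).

x' = [-232/113, -241/113, -323/113]
P' = [4207/226 1671/113 2941/113; 1671/113 1409/113 2211/113; 2941/113 2211/113 4399/113]

x̄ = F·x = [-4, -1, -3]
P̄ = F·P·Fᵀ + Q = [32 7 27; 7 17 19; 27 19 39]
y = z − H·x̄ = [-8]
S = H·P̄·Hᵀ + R = [226]
K = P̄·Hᵀ·S⁻¹ = [-55/226; 16/113; -2/113]
x' = x̄ + K·y = [-232/113, -241/113, -323/113]
P' = (I − K·H)·P̄ = [4207/226 1671/113 2941/113; 1671/113 1409/113 2211/113; 2941/113 2211/113 4399/113]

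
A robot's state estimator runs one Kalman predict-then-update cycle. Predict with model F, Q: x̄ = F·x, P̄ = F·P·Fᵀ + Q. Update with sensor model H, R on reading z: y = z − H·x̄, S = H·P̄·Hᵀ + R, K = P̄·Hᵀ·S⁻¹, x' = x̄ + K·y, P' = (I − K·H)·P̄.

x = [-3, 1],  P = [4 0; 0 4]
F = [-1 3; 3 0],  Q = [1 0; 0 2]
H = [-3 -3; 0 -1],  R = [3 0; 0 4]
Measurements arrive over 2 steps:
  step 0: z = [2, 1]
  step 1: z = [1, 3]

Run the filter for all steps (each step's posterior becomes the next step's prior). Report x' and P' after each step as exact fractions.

step 0: x' = [1057/824, -397/206], P' = [3091/824 -709/206; -709/206 1070/309]
step 1: x' = [240840/117127, -868619/351381], P' = [917535/234254 -417992/117127; -417992/117127 1243316/351381]

step 0: x̄ = F·x = [6, -9]
step 0: P̄ = F·P·Fᵀ + Q = [41 -12; -12 38]
step 0: y = z − H·x̄ = [-7, -8]
step 0: S = H·P̄·Hᵀ + R = [498 78; 78 42]
step 0: K = P̄·Hᵀ·S⁻¹ = [-255/824 709/824; -13/618 -535/618]
step 0: x' = x̄ + K·y = [1057/824, -397/206]
step 0: P' = (I − K·H)·P̄ = [3091/824 -709/206; -709/206 1070/309]
step 1: x̄ = F·x = [-5821/824, 3171/824]
step 1: P̄ = F·P·Fᵀ + Q = [46611/824 -34797/824; -34797/824 29467/824]
step 1: y = z − H·x̄ = [-3563/412, 5643/824]
step 1: S = H·P̄·Hᵀ + R = [15207/206 -7995/412; -7995/412 32763/824]
step 1: K = P̄·Hᵀ·S⁻¹ = [-81551/234254 104498/117127; 10660/351381 -310829/351381]
step 1: x' = x̄ + K·y = [240840/117127, -868619/351381]
step 1: P' = (I − K·H)·P̄ = [917535/234254 -417992/117127; -417992/117127 1243316/351381]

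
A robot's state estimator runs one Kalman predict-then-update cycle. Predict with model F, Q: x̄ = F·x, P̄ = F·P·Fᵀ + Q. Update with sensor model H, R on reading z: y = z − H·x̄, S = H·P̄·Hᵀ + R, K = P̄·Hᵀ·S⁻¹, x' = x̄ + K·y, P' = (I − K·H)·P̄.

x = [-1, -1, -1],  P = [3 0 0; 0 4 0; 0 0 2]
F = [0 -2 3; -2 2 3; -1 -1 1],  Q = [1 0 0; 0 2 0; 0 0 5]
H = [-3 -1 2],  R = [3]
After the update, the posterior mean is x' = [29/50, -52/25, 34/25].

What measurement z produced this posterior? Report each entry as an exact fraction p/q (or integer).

z = [3]

x̄ = F·x = [-1, -3, 1]
P̄ = F·P·Fᵀ + Q = [35 2 14; 2 48 4; 14 4 14]
S = H·P̄·Hᵀ + R = [250]
K = P̄·Hᵀ·S⁻¹ = [-79/250; -23/125; -9/125]
x' − x̄ = [79/50, 23/25, 9/25] = K·y
y = (KᵀK)⁻¹·Kᵀ·(x' − x̄) = [-5]
z = y + H·x̄ = [-5] + [8] = [3]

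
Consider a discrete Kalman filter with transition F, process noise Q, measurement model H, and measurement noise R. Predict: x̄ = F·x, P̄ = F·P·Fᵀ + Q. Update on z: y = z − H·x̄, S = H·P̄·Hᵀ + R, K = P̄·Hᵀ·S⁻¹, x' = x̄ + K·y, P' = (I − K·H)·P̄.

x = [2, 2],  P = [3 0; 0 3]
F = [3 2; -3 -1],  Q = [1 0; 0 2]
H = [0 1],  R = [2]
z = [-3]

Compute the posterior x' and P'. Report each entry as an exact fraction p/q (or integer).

x̄ = F·x = [10, -8]
P̄ = F·P·Fᵀ + Q = [40 -33; -33 32]
y = z − H·x̄ = [5]
S = H·P̄·Hᵀ + R = [34]
K = P̄·Hᵀ·S⁻¹ = [-33/34; 16/17]
x' = x̄ + K·y = [175/34, -56/17]
P' = (I − K·H)·P̄ = [271/34 -33/17; -33/17 32/17]

x' = [175/34, -56/17]
P' = [271/34 -33/17; -33/17 32/17]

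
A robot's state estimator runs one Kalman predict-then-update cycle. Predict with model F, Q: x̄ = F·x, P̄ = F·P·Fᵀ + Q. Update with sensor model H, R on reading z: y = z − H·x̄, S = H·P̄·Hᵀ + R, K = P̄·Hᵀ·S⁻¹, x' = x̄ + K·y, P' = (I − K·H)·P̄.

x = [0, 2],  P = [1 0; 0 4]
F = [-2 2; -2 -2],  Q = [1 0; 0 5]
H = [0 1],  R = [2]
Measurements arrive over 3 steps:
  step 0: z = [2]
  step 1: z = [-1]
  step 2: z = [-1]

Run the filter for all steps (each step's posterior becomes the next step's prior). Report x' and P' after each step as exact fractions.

step 0: x̄ = F·x = [4, -4]
step 0: P̄ = F·P·Fᵀ + Q = [21 -12; -12 25]
step 0: y = z − H·x̄ = [6]
step 0: S = H·P̄·Hᵀ + R = [27]
step 0: K = P̄·Hᵀ·S⁻¹ = [-4/9; 25/27]
step 0: x' = x̄ + K·y = [4/3, 14/9]
step 0: P' = (I − K·H)·P̄ = [47/3 -8/9; -8/9 50/27]
step 1: x̄ = F·x = [4/9, -52/9]
step 1: P̄ = F·P·Fᵀ + Q = [2111/27 1492/27; 1492/27 1835/27]
step 1: y = z − H·x̄ = [43/9]
step 1: S = H·P̄·Hᵀ + R = [1889/27]
step 1: K = P̄·Hᵀ·S⁻¹ = [1492/1889; 1835/1889]
step 1: x' = x̄ + K·y = [7968/1889, -2147/1889]
step 1: P' = (I − K·H)·P̄ = [65245/1889 2984/1889; 2984/1889 3670/1889]
step 2: x̄ = F·x = [-20230/1889, -11642/1889]
step 2: P̄ = F·P·Fᵀ + Q = [253677/1889 246300/1889; 246300/1889 308977/1889]
step 2: y = z − H·x̄ = [9753/1889]
step 2: S = H·P̄·Hᵀ + R = [312755/1889]
step 2: K = P̄·Hᵀ·S⁻¹ = [49260/62551; 308977/312755]
step 2: x' = x̄ + K·y = [-415550/62551, -332261/312755]
step 2: P' = (I − K·H)·P̄ = [1977243/62551 98520/62551; 98520/62551 617954/312755]

step 0: x' = [4/3, 14/9], P' = [47/3 -8/9; -8/9 50/27]
step 1: x' = [7968/1889, -2147/1889], P' = [65245/1889 2984/1889; 2984/1889 3670/1889]
step 2: x' = [-415550/62551, -332261/312755], P' = [1977243/62551 98520/62551; 98520/62551 617954/312755]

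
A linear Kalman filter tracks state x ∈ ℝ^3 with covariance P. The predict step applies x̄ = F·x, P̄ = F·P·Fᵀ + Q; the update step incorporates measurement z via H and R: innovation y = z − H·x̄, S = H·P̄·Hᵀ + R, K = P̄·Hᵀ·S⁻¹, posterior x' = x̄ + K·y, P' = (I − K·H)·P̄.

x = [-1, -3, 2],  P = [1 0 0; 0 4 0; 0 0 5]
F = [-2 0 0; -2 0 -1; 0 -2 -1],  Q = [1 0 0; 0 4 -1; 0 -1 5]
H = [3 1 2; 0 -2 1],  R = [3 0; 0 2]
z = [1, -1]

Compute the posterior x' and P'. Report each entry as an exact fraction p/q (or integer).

x' = [441/310, -44/155, -431/310]
P' = [7979/3255 -4327/3255 -9379/3255; -4327/3255 3716/3255 5342/3255; -9379/3255 5342/3255 12809/3255]

x̄ = F·x = [2, 0, 4]
P̄ = F·P·Fᵀ + Q = [5 4 0; 4 13 4; 0 4 26]
y = z − H·x̄ = [-13, -5]
S = H·P̄·Hᵀ + R = [205 -10; -10 64]
K = P̄·Hᵀ·S⁻¹ = [284/3255 -145/1302; 473/3255 -209/651; 941/3255 425/1302]
x' = x̄ + K·y = [441/310, -44/155, -431/310]
P' = (I − K·H)·P̄ = [7979/3255 -4327/3255 -9379/3255; -4327/3255 3716/3255 5342/3255; -9379/3255 5342/3255 12809/3255]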